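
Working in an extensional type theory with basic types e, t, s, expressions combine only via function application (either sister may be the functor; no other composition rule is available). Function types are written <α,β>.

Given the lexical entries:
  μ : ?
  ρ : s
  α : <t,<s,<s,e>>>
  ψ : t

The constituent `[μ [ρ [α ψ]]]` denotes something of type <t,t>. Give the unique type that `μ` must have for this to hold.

[μ [ρ [α ψ]]] must have type <t,t>. The sister [ρ [α ψ]] has type <s,e>; that is not a function onto <t,t>, so μ must be the functor, of type <<s,e>,<t,t>>.

<<s,e>,<t,t>>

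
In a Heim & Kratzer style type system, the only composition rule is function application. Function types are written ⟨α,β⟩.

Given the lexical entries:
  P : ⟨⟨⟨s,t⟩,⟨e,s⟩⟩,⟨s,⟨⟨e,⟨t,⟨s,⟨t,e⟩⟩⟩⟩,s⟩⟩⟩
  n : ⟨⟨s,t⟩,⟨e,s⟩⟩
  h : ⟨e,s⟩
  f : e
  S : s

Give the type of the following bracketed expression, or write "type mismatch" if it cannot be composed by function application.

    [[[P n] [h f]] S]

type mismatch

[P n]: functor P : ⟨⟨⟨s,t⟩,⟨e,s⟩⟩,⟨s,⟨⟨e,⟨t,⟨s,⟨t,e⟩⟩⟩⟩,s⟩⟩⟩, argument n : ⟨⟨s,t⟩,⟨e,s⟩⟩; result ⟨s,⟨⟨e,⟨t,⟨s,⟨t,e⟩⟩⟩⟩,s⟩⟩.
[h f]: functor h : ⟨e,s⟩, argument f : e; result s.
[[P n] [h f]]: functor [P n] : ⟨s,⟨⟨e,⟨t,⟨s,⟨t,e⟩⟩⟩⟩,s⟩⟩, argument [h f] : s; result ⟨⟨e,⟨t,⟨s,⟨t,e⟩⟩⟩⟩,s⟩.
At [[[P n] [h f]] S]: neither ⟨⟨e,⟨t,⟨s,⟨t,e⟩⟩⟩⟩,s⟩ nor s can take the other as argument; the node is ill-typed.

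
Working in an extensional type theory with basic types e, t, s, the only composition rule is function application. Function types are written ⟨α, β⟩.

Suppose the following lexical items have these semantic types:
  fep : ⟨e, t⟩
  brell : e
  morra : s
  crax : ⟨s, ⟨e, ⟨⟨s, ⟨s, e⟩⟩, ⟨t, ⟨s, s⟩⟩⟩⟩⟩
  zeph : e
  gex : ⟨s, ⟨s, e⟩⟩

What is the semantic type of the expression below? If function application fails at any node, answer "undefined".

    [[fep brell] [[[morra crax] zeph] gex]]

[fep brell] — fep of type ⟨e, t⟩ combines with brell of type e: type t.
[morra crax] — crax of type ⟨s, ⟨e, ⟨⟨s, ⟨s, e⟩⟩, ⟨t, ⟨s, s⟩⟩⟩⟩⟩ combines with morra of type s: type ⟨e, ⟨⟨s, ⟨s, e⟩⟩, ⟨t, ⟨s, s⟩⟩⟩⟩.
[[morra crax] zeph] — [morra crax] of type ⟨e, ⟨⟨s, ⟨s, e⟩⟩, ⟨t, ⟨s, s⟩⟩⟩⟩ combines with zeph of type e: type ⟨⟨s, ⟨s, e⟩⟩, ⟨t, ⟨s, s⟩⟩⟩.
[[[morra crax] zeph] gex] — [[morra crax] zeph] of type ⟨⟨s, ⟨s, e⟩⟩, ⟨t, ⟨s, s⟩⟩⟩ combines with gex of type ⟨s, ⟨s, e⟩⟩: type ⟨t, ⟨s, s⟩⟩.
[[fep brell] [[[morra crax] zeph] gex]] — [[[morra crax] zeph] gex] of type ⟨t, ⟨s, s⟩⟩ combines with [fep brell] of type t: type ⟨s, s⟩.

⟨s, s⟩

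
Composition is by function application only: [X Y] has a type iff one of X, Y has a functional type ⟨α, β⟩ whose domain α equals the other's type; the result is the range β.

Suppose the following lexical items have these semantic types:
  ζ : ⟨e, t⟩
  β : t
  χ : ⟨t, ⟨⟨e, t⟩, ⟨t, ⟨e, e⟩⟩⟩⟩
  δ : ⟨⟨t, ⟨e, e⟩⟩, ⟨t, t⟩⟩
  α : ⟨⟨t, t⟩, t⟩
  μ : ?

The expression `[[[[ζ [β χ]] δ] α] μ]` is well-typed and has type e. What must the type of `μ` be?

⟨t, e⟩

[[[[ζ [β χ]] δ] α] μ] is required to be e. [[[ζ [β χ]] δ] α] : t cannot yield e as functor, so μ : ⟨t, e⟩.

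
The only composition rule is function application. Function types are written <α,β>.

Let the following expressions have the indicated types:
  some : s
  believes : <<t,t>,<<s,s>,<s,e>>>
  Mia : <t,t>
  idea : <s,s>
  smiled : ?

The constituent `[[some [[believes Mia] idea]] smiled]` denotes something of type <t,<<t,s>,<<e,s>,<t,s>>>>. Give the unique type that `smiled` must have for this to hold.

<e,<t,<<t,s>,<<e,s>,<t,s>>>>>

At [[some [[believes Mia] idea]] smiled] (required: <t,<<t,s>,<<e,s>,<t,s>>>>): [some [[believes Mia] idea]] is e, which is not a function with range <t,<<t,s>,<<e,s>,<t,s>>>>; hence smiled is the functor — type <e,<t,<<t,s>,<<e,s>,<t,s>>>>>.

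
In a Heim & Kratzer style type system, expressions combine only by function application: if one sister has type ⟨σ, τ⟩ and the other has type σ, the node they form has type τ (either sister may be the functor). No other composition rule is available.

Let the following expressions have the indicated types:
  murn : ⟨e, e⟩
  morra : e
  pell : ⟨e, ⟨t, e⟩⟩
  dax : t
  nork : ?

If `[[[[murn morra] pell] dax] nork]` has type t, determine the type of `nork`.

[[[[murn morra] pell] dax] nork] must have type t. The sister [[[murn morra] pell] dax] has type e; that is not a function onto t, so nork must be the functor, of type ⟨e, t⟩.

⟨e, t⟩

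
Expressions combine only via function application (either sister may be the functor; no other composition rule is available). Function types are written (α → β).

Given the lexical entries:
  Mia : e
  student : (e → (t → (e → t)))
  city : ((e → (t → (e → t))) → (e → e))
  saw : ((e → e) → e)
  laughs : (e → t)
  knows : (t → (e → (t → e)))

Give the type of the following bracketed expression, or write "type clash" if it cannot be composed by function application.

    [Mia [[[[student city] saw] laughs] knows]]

(t → e)

At [student city], city : ((e → (t → (e → t))) → (e → e)) takes student : (e → (t → (e → t))), giving (e → e).
At [[student city] saw], saw : ((e → e) → e) takes [student city] : (e → e), giving e.
At [[[student city] saw] laughs], laughs : (e → t) takes [[student city] saw] : e, giving t.
At [[[[student city] saw] laughs] knows], knows : (t → (e → (t → e))) takes [[[student city] saw] laughs] : t, giving (e → (t → e)).
At [Mia [[[[student city] saw] laughs] knows]], [[[[student city] saw] laughs] knows] : (e → (t → e)) takes Mia : e, giving (t → e).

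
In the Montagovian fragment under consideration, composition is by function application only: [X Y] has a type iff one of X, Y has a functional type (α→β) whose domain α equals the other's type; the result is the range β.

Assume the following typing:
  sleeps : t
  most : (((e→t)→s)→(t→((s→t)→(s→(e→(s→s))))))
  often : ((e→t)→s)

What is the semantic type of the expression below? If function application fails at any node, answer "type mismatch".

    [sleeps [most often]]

((s→t)→(s→(e→(s→s))))

[most often]: most is (((e→t)→s)→(t→((s→t)→(s→(e→(s→s)))))), often is ((e→t)→s); result (t→((s→t)→(s→(e→(s→s))))).
[sleeps [most often]]: [most often] is (t→((s→t)→(s→(e→(s→s))))), sleeps is t; result ((s→t)→(s→(e→(s→s)))).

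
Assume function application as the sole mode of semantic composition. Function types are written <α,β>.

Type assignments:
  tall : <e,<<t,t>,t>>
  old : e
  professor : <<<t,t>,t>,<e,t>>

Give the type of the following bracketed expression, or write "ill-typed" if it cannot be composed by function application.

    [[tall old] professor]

<e,t>

[tall old] — tall of type <e,<<t,t>,t>> combines with old of type e: type <<t,t>,t>.
[[tall old] professor] — professor of type <<<t,t>,t>,<e,t>> combines with [tall old] of type <<t,t>,t>: type <e,t>.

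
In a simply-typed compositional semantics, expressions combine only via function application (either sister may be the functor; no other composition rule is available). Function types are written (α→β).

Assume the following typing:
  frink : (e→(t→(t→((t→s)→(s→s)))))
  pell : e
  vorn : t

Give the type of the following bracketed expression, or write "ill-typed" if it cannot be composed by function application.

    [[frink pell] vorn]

(t→((t→s)→(s→s)))

[frink pell]: frink is (e→(t→(t→((t→s)→(s→s))))), pell is e; result (t→(t→((t→s)→(s→s)))).
[[frink pell] vorn]: [frink pell] is (t→(t→((t→s)→(s→s)))), vorn is t; result (t→((t→s)→(s→s))).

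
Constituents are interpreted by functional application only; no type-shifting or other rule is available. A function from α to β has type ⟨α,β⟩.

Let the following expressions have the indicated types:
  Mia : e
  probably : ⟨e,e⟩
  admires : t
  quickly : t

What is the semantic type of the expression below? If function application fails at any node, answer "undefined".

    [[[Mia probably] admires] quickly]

[Mia probably]: functor probably : ⟨e,e⟩, argument Mia : e; result e.
At [[Mia probably] admires]: neither e nor t can take the other as argument; the node is ill-typed.

undefined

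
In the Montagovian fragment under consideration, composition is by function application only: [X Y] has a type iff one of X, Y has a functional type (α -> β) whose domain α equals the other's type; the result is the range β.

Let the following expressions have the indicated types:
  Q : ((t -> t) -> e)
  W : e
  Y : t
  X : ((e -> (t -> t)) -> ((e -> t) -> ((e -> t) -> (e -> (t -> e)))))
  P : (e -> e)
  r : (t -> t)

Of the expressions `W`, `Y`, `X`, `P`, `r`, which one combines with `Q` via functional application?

r

W : e — no; Q wants (t -> t), and W wants nothing (atomic).
Y : t — no; Q wants (t -> t), and Y wants nothing (atomic).
X : ((e -> (t -> t)) -> ((e -> t) -> ((e -> t) -> (e -> (t -> e))))) — no; Q wants (t -> t), and X wants (e -> (t -> t)).
P : (e -> e) — no; Q wants (t -> t), and P wants e.
r — combines: Q : ((t -> t) -> e) takes r : (t -> t) as argument, giving e.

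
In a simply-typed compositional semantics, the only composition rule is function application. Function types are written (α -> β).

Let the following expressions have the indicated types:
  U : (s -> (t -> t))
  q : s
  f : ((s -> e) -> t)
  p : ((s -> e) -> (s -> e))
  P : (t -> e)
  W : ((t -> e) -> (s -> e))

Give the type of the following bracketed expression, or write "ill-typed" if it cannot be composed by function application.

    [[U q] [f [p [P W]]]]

t

[U q] — U of type (s -> (t -> t)) combines with q of type s: type (t -> t).
[P W] — W of type ((t -> e) -> (s -> e)) combines with P of type (t -> e): type (s -> e).
[p [P W]] — p of type ((s -> e) -> (s -> e)) combines with [P W] of type (s -> e): type (s -> e).
[f [p [P W]]] — f of type ((s -> e) -> t) combines with [p [P W]] of type (s -> e): type t.
[[U q] [f [p [P W]]]] — [U q] of type (t -> t) combines with [f [p [P W]]] of type t: type t.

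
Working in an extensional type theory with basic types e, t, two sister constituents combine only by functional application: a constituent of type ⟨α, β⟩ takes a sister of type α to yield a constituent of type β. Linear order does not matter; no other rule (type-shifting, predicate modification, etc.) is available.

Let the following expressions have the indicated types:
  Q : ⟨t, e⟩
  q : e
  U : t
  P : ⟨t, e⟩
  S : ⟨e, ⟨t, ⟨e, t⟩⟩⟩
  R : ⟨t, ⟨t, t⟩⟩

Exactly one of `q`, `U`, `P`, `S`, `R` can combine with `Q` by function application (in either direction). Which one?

q : e — Q needs t; q needs nothing (atomic); neither fits.
U — combines: Q : ⟨t, e⟩ takes U : t as argument, giving e.
P : ⟨t, e⟩ — Q needs t; P needs t; neither fits.
S : ⟨e, ⟨t, ⟨e, t⟩⟩⟩ — Q needs t; S needs e; neither fits.
R : ⟨t, ⟨t, t⟩⟩ — Q needs t; R needs t; neither fits.

U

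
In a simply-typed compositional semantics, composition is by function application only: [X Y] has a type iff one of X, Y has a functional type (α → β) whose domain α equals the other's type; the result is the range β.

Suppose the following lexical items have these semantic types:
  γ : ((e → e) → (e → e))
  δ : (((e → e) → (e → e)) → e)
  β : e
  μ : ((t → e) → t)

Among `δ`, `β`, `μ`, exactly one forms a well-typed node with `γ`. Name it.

δ

δ — combines: δ : (((e → e) → (e → e)) → e) takes γ : ((e → e) → (e → e)) as argument, giving e.
β : e — no; γ wants (e → e), and β wants nothing (atomic).
μ : ((t → e) → t) — no; γ wants (e → e), and μ wants (t → e).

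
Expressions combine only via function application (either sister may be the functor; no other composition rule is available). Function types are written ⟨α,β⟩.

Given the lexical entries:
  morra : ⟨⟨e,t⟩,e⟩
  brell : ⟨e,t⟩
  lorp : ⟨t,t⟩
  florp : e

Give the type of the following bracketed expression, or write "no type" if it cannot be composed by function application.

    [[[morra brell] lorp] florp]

no type

[morra brell]: functor morra : ⟨⟨e,t⟩,e⟩, argument brell : ⟨e,t⟩; result e.
[[morra brell] lorp]: e and ⟨t,t⟩ cannot combine by function application — type clash.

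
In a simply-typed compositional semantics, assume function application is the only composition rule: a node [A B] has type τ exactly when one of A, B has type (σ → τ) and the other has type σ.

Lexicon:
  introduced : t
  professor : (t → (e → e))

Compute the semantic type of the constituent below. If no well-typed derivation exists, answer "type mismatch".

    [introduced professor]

[introduced professor]: professor is (t → (e → e)), introduced is t; result (e → e).

(e → e)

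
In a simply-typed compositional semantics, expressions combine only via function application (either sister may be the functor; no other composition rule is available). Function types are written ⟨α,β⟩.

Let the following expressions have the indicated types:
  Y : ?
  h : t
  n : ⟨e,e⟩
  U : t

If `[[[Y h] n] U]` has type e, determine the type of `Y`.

For [[[Y h] n] U] to have type e with U of type t, [[Y h] n] must be the function: [[Y h] n] : ⟨t,e⟩.
For [[Y h] n] to have type ⟨t,e⟩ with n of type ⟨e,e⟩, [Y h] must be the function: [Y h] : ⟨⟨e,e⟩,⟨t,e⟩⟩.
For [Y h] to have type ⟨⟨e,e⟩,⟨t,e⟩⟩ with h of type t, Y must be the function: Y : ⟨t,⟨⟨e,e⟩,⟨t,e⟩⟩⟩.

⟨t,⟨⟨e,e⟩,⟨t,e⟩⟩⟩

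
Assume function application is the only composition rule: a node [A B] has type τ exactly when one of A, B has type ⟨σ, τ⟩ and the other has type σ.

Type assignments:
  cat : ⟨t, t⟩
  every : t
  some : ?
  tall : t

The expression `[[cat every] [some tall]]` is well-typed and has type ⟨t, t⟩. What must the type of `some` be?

[[cat every] [some tall]] must have type ⟨t, t⟩. The sister [cat every] has type t; that is not a function onto ⟨t, t⟩, so [some tall] must be the functor, of type ⟨t, ⟨t, t⟩⟩.
[some tall] must have type ⟨t, ⟨t, t⟩⟩. The sister tall has type t; that is not a function onto ⟨t, ⟨t, t⟩⟩, so some must be the functor, of type ⟨t, ⟨t, ⟨t, t⟩⟩⟩.

⟨t, ⟨t, ⟨t, t⟩⟩⟩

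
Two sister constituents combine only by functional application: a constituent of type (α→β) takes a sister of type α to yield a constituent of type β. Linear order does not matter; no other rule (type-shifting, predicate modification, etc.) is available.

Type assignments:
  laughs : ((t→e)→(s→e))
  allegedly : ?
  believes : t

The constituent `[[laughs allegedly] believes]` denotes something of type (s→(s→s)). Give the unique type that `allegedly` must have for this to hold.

(((t→e)→(s→e))→(t→(s→(s→s))))

[[laughs allegedly] believes] is required to be (s→(s→s)). believes : t cannot yield (s→(s→s)) as functor, so [laughs allegedly] : (t→(s→(s→s))).
[laughs allegedly] is required to be (t→(s→(s→s))). laughs : ((t→e)→(s→e)) cannot yield (t→(s→(s→s))) as functor, so allegedly : (((t→e)→(s→e))→(t→(s→(s→s)))).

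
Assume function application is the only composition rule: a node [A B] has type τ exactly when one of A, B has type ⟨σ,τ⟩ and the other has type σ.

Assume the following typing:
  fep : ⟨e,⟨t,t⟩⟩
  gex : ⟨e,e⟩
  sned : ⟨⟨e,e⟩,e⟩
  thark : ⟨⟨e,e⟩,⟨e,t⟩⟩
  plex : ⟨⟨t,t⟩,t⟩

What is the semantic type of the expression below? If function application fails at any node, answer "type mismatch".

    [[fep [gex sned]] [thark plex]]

[gex sned]: sned is ⟨⟨e,e⟩,e⟩, gex is ⟨e,e⟩; result e.
[fep [gex sned]]: fep is ⟨e,⟨t,t⟩⟩, [gex sned] is e; result ⟨t,t⟩.
[thark plex]: ⟨⟨e,e⟩,⟨e,t⟩⟩ and ⟨⟨t,t⟩,t⟩ cannot combine by function application — type clash.

type mismatch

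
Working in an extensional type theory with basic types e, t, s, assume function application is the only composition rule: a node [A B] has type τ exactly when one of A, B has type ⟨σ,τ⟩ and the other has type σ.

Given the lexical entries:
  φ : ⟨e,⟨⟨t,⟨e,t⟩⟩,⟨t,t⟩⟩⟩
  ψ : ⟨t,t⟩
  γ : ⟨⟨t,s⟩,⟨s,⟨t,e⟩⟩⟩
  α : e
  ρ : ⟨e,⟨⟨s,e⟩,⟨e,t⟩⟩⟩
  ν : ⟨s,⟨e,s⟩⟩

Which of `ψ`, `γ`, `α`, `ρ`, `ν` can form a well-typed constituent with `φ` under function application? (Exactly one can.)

ψ : ⟨t,t⟩ — no; φ wants e, and ψ wants t.
γ : ⟨⟨t,s⟩,⟨s,⟨t,e⟩⟩⟩ — no; φ wants e, and γ wants ⟨t,s⟩.
α — combines: φ : ⟨e,⟨⟨t,⟨e,t⟩⟩,⟨t,t⟩⟩⟩ takes α : e as argument, giving ⟨⟨t,⟨e,t⟩⟩,⟨t,t⟩⟩.
ρ : ⟨e,⟨⟨s,e⟩,⟨e,t⟩⟩⟩ — no; φ wants e, and ρ wants e.
ν : ⟨s,⟨e,s⟩⟩ — no; φ wants e, and ν wants s.

α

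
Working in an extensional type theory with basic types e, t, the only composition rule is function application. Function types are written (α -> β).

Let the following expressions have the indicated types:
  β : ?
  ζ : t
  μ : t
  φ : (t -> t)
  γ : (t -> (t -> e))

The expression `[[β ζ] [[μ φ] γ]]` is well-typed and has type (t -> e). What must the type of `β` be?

(t -> ((t -> e) -> (t -> e)))

[[β ζ] [[μ φ] γ]] is required to be (t -> e). [[μ φ] γ] : (t -> e) cannot yield (t -> e) as functor, so [β ζ] : ((t -> e) -> (t -> e)).
[β ζ] is required to be ((t -> e) -> (t -> e)). ζ : t cannot yield ((t -> e) -> (t -> e)) as functor, so β : (t -> ((t -> e) -> (t -> e))).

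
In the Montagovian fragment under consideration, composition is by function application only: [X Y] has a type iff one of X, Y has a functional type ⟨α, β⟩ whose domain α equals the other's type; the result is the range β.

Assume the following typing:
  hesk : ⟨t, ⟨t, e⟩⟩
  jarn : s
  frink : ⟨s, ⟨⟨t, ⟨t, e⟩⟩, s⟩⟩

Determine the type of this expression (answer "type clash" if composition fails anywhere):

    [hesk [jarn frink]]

[jarn frink]: functor frink : ⟨s, ⟨⟨t, ⟨t, e⟩⟩, s⟩⟩, argument jarn : s; result ⟨⟨t, ⟨t, e⟩⟩, s⟩.
[hesk [jarn frink]]: functor [jarn frink] : ⟨⟨t, ⟨t, e⟩⟩, s⟩, argument hesk : ⟨t, ⟨t, e⟩⟩; result s.

s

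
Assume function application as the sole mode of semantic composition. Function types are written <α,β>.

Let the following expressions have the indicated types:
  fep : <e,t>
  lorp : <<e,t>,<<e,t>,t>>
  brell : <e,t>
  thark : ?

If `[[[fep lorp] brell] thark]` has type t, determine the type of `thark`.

For [[[fep lorp] brell] thark] to have type t with [[fep lorp] brell] of type t, thark must be the function: thark : <t,t>.

<t,t>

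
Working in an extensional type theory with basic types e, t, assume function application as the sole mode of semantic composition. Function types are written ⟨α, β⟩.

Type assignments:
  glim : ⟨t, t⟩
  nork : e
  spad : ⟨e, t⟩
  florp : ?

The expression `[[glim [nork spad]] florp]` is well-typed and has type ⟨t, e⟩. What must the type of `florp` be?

At [[glim [nork spad]] florp] (required: ⟨t, e⟩): [glim [nork spad]] is t, which is not a function with range ⟨t, e⟩; hence florp is the functor — type ⟨t, ⟨t, e⟩⟩.

⟨t, ⟨t, e⟩⟩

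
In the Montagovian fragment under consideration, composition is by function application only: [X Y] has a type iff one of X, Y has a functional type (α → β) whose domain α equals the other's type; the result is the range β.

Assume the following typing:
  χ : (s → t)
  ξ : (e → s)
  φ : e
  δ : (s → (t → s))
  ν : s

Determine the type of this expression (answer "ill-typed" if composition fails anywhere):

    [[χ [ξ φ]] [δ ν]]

s

[ξ φ]: ξ is (e → s), φ is e; result s.
[χ [ξ φ]]: χ is (s → t), [ξ φ] is s; result t.
[δ ν]: δ is (s → (t → s)), ν is s; result (t → s).
[[χ [ξ φ]] [δ ν]]: [δ ν] is (t → s), [χ [ξ φ]] is t; result s.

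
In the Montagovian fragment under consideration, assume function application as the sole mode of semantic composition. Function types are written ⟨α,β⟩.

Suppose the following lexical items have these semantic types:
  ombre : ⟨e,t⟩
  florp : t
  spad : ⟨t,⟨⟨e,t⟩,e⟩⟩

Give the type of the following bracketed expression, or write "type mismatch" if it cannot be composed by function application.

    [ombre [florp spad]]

[florp spad] — spad of type ⟨t,⟨⟨e,t⟩,e⟩⟩ combines with florp of type t: type ⟨⟨e,t⟩,e⟩.
[ombre [florp spad]] — [florp spad] of type ⟨⟨e,t⟩,e⟩ combines with ombre of type ⟨e,t⟩: type e.

e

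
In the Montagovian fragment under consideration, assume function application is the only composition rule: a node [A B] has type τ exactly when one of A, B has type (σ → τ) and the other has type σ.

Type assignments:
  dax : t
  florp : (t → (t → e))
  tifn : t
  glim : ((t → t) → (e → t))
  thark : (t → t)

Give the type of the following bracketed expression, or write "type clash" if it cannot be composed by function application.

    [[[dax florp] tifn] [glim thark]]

[dax florp] — florp of type (t → (t → e)) combines with dax of type t: type (t → e).
[[dax florp] tifn] — [dax florp] of type (t → e) combines with tifn of type t: type e.
[glim thark] — glim of type ((t → t) → (e → t)) combines with thark of type (t → t): type (e → t).
[[[dax florp] tifn] [glim thark]] — [glim thark] of type (e → t) combines with [[dax florp] tifn] of type e: type t.

t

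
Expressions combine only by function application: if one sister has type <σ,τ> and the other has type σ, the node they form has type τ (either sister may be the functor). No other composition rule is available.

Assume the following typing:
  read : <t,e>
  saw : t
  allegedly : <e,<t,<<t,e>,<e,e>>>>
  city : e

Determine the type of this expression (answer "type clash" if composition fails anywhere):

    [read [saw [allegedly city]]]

<e,e>

[allegedly city]: <e,<t,<<t,e>,<e,e>>>> applied to e yields <t,<<t,e>,<e,e>>>.
[saw [allegedly city]]: <t,<<t,e>,<e,e>>> applied to t yields <<t,e>,<e,e>>.
[read [saw [allegedly city]]]: <<t,e>,<e,e>> applied to <t,e> yields <e,e>.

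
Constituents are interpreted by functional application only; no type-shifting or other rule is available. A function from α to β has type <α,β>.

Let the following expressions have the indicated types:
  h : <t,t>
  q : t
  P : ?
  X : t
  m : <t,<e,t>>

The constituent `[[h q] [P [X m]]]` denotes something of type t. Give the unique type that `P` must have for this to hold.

[[h q] [P [X m]]] must have type t. The sister [h q] has type t; that is not a function onto t, so [P [X m]] must be the functor, of type <t,t>.
[P [X m]] must have type <t,t>. The sister [X m] has type <e,t>; that is not a function onto <t,t>, so P must be the functor, of type <<e,t>,<t,t>>.

<<e,t>,<t,t>>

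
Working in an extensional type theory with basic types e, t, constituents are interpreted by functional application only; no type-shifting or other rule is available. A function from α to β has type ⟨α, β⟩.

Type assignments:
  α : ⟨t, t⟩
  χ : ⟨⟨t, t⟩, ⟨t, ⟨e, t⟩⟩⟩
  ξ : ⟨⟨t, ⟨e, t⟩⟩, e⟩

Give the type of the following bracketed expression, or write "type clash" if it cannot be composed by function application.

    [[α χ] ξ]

[α χ] — χ of type ⟨⟨t, t⟩, ⟨t, ⟨e, t⟩⟩⟩ combines with α of type ⟨t, t⟩: type ⟨t, ⟨e, t⟩⟩.
[[α χ] ξ] — ξ of type ⟨⟨t, ⟨e, t⟩⟩, e⟩ combines with [α χ] of type ⟨t, ⟨e, t⟩⟩: type e.

e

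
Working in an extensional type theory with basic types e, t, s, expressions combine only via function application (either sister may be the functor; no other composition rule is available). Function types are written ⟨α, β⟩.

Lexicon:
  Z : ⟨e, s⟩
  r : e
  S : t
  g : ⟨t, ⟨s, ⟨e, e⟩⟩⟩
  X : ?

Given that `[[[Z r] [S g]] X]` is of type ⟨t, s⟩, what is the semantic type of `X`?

⟨⟨e, e⟩, ⟨t, s⟩⟩

For [[[Z r] [S g]] X] to have type ⟨t, s⟩ with [[Z r] [S g]] of type ⟨e, e⟩, X must be the function: X : ⟨⟨e, e⟩, ⟨t, s⟩⟩.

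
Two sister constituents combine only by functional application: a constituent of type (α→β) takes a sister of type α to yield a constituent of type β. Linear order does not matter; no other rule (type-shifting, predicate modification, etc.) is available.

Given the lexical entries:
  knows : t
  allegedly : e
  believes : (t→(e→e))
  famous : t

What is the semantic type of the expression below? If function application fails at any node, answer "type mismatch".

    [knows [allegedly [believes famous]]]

type mismatch

[believes famous]: functor believes : (t→(e→e)), argument famous : t; result (e→e).
[allegedly [believes famous]]: functor [believes famous] : (e→e), argument allegedly : e; result e.
At [knows [allegedly [believes famous]]]: neither t nor e can take the other as argument; the node is ill-typed.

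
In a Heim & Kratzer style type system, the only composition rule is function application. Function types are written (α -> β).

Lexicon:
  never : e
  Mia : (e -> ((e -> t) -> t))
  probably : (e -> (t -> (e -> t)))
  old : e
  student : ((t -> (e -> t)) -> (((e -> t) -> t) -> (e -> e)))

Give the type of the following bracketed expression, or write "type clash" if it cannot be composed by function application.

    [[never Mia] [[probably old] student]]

At [never Mia], Mia : (e -> ((e -> t) -> t)) takes never : e, giving ((e -> t) -> t).
At [probably old], probably : (e -> (t -> (e -> t))) takes old : e, giving (t -> (e -> t)).
At [[probably old] student], student : ((t -> (e -> t)) -> (((e -> t) -> t) -> (e -> e))) takes [probably old] : (t -> (e -> t)), giving (((e -> t) -> t) -> (e -> e)).
At [[never Mia] [[probably old] student]], [[probably old] student] : (((e -> t) -> t) -> (e -> e)) takes [never Mia] : ((e -> t) -> t), giving (e -> e).

(e -> e)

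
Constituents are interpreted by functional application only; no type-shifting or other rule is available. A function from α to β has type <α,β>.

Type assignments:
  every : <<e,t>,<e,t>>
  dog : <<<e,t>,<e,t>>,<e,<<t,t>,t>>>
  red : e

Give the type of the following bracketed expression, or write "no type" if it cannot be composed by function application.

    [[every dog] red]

<<t,t>,t>

[every dog]: dog is <<<e,t>,<e,t>>,<e,<<t,t>,t>>>, every is <<e,t>,<e,t>>; result <e,<<t,t>,t>>.
[[every dog] red]: [every dog] is <e,<<t,t>,t>>, red is e; result <<t,t>,t>.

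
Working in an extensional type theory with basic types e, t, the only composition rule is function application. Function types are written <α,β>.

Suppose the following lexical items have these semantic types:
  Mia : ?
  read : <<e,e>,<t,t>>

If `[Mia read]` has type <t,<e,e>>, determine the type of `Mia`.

[Mia read] must have type <t,<e,e>>. The sister read has type <<e,e>,<t,t>>; that is not a function onto <t,<e,e>>, so Mia must be the functor, of type <<<e,e>,<t,t>>,<t,<e,e>>>.

<<<e,e>,<t,t>>,<t,<e,e>>>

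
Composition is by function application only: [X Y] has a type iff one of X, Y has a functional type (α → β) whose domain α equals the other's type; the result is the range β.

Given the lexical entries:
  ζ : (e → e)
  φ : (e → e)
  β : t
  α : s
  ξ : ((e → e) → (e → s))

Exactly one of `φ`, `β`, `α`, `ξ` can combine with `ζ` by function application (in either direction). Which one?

ξ

φ : (e → e) — neither side's domain matches the other.
β : t — neither side's domain matches the other.
α : s — neither side's domain matches the other.
ξ — combines: ξ : ((e → e) → (e → s)) takes ζ : (e → e) as argument, giving (e → s).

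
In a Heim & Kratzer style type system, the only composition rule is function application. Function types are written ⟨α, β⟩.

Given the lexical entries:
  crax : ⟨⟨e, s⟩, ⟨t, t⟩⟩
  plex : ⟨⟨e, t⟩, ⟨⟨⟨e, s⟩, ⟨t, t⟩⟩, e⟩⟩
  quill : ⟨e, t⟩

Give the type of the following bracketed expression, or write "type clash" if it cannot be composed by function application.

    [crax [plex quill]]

e

At [plex quill], plex : ⟨⟨e, t⟩, ⟨⟨⟨e, s⟩, ⟨t, t⟩⟩, e⟩⟩ takes quill : ⟨e, t⟩, giving ⟨⟨⟨e, s⟩, ⟨t, t⟩⟩, e⟩.
At [crax [plex quill]], [plex quill] : ⟨⟨⟨e, s⟩, ⟨t, t⟩⟩, e⟩ takes crax : ⟨⟨e, s⟩, ⟨t, t⟩⟩, giving e.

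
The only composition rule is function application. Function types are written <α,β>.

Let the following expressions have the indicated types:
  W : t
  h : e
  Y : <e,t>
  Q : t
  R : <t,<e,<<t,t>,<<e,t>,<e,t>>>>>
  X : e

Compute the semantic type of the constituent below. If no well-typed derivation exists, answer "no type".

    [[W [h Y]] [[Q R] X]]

no type

[h Y] — Y of type <e,t> combines with h of type e: type t.
[W [h Y]]: t with t — neither is a function whose domain matches the other; composition fails here.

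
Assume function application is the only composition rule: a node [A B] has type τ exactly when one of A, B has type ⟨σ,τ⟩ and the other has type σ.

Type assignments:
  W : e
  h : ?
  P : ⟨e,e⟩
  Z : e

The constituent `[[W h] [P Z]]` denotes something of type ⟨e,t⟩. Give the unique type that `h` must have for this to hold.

⟨e,⟨e,⟨e,t⟩⟩⟩

At [[W h] [P Z]] (required: ⟨e,t⟩): [P Z] is e, which is not a function with range ⟨e,t⟩; hence [W h] is the functor — type ⟨e,⟨e,t⟩⟩.
At [W h] (required: ⟨e,⟨e,t⟩⟩): W is e, which is not a function with range ⟨e,⟨e,t⟩⟩; hence h is the functor — type ⟨e,⟨e,⟨e,t⟩⟩⟩.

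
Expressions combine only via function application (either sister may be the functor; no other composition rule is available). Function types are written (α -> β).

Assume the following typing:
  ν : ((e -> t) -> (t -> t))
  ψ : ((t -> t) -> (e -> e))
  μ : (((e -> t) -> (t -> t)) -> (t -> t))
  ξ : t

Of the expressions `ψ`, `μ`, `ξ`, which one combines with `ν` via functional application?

ψ : ((t -> t) -> (e -> e)) — does not combine with ν.
μ — combines: μ : (((e -> t) -> (t -> t)) -> (t -> t)) takes ν : ((e -> t) -> (t -> t)) as argument, giving (t -> t).
ξ : t — does not combine with ν.

μ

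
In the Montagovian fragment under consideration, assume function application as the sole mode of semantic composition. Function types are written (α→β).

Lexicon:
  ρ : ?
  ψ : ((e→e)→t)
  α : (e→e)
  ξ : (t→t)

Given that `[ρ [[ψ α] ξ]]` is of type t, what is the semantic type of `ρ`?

[ρ [[ψ α] ξ]] must have type t. The sister [[ψ α] ξ] has type t; that is not a function onto t, so ρ must be the functor, of type (t→t).

(t→t)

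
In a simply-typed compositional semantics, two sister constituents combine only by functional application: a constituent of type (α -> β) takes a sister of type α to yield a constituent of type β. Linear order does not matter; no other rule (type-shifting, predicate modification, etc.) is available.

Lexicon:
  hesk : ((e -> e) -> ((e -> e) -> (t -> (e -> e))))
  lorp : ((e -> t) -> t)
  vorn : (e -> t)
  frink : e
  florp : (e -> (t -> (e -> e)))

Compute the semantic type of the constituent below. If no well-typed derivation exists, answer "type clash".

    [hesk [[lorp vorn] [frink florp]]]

((e -> e) -> (t -> (e -> e)))

[lorp vorn]: functor lorp : ((e -> t) -> t), argument vorn : (e -> t); result t.
[frink florp]: functor florp : (e -> (t -> (e -> e))), argument frink : e; result (t -> (e -> e)).
[[lorp vorn] [frink florp]]: functor [frink florp] : (t -> (e -> e)), argument [lorp vorn] : t; result (e -> e).
[hesk [[lorp vorn] [frink florp]]]: functor hesk : ((e -> e) -> ((e -> e) -> (t -> (e -> e)))), argument [[lorp vorn] [frink florp]] : (e -> e); result ((e -> e) -> (t -> (e -> e))).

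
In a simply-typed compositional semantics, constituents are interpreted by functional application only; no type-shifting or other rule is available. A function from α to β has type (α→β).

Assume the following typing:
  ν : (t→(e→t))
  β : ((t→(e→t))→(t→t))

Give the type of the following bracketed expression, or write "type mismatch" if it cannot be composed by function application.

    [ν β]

(t→t)

[ν β]: functor β : ((t→(e→t))→(t→t)), argument ν : (t→(e→t)); result (t→t).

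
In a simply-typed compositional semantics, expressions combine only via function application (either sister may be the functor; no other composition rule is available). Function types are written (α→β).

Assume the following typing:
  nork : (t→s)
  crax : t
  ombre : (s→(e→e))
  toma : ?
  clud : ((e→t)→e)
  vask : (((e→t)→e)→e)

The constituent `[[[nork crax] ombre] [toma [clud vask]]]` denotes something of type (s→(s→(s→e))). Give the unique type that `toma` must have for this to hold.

For [[[nork crax] ombre] [toma [clud vask]]] to have type (s→(s→(s→e))) with [[nork crax] ombre] of type (e→e), [toma [clud vask]] must be the function: [toma [clud vask]] : ((e→e)→(s→(s→(s→e)))).
For [toma [clud vask]] to have type ((e→e)→(s→(s→(s→e)))) with [clud vask] of type e, toma must be the function: toma : (e→((e→e)→(s→(s→(s→e))))).

(e→((e→e)→(s→(s→(s→e)))))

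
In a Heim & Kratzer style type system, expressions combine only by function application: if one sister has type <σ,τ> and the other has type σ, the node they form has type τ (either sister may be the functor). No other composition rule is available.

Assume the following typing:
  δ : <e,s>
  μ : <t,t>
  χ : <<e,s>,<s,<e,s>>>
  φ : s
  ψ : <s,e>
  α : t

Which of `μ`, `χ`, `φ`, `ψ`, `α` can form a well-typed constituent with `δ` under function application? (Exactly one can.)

μ : <t,t> — neither side's domain matches the other.
χ — combines: χ : <<e,s>,<s,<e,s>>> takes δ : <e,s> as argument, giving <s,<e,s>>.
φ : s — neither side's domain matches the other.
ψ : <s,e> — neither side's domain matches the other.
α : t — neither side's domain matches the other.

χ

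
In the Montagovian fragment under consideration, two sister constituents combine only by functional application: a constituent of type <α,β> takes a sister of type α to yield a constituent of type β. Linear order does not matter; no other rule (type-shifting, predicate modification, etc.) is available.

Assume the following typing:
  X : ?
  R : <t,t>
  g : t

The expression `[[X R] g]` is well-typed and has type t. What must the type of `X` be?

At [[X R] g] (required: t): g is t, which is not a function with range t; hence [X R] is the functor — type <t,t>.
At [X R] (required: <t,t>): R is <t,t>, which is not a function with range <t,t>; hence X is the functor — type <<t,t>,<t,t>>.

<<t,t>,<t,t>>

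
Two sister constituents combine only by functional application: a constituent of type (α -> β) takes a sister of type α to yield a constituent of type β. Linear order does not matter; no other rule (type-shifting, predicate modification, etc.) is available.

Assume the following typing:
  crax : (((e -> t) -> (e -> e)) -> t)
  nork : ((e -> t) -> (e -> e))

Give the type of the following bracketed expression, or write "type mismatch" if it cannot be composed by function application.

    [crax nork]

[crax nork] — crax of type (((e -> t) -> (e -> e)) -> t) combines with nork of type ((e -> t) -> (e -> e)): type t.

t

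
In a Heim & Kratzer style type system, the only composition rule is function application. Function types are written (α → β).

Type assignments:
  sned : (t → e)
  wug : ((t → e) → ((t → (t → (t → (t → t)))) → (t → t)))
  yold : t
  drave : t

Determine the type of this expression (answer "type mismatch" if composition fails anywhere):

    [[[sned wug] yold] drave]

[sned wug] — wug of type ((t → e) → ((t → (t → (t → (t → t)))) → (t → t))) combines with sned of type (t → e): type ((t → (t → (t → (t → t)))) → (t → t)).
[[sned wug] yold]: ((t → (t → (t → (t → t)))) → (t → t)) and t cannot combine by function application — type clash.

type mismatch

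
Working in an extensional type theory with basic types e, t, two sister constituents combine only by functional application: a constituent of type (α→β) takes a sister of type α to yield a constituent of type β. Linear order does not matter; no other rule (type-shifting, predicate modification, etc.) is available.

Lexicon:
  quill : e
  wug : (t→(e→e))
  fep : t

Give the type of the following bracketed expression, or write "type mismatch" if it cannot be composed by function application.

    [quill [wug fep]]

[wug fep]: (t→(e→e)) applied to t yields (e→e).
[quill [wug fep]]: (e→e) applied to e yields e.

e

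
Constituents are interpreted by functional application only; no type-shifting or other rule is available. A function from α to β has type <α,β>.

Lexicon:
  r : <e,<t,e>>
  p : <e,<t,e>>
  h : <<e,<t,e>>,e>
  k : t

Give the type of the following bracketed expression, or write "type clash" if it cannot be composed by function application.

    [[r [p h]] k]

e

[p h]: functor h : <<e,<t,e>>,e>, argument p : <e,<t,e>>; result e.
[r [p h]]: functor r : <e,<t,e>>, argument [p h] : e; result <t,e>.
[[r [p h]] k]: functor [r [p h]] : <t,e>, argument k : t; result e.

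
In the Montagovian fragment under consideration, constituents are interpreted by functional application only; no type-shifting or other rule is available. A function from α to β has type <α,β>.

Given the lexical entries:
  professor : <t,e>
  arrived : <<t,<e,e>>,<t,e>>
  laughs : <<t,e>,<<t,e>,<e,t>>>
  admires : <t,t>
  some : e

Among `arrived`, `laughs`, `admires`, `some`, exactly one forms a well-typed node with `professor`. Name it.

laughs

arrived : <<t,<e,e>>,<t,e>> — does not combine with professor.
laughs — combines: laughs : <<t,e>,<<t,e>,<e,t>>> takes professor : <t,e> as argument, giving <<t,e>,<e,t>>.
admires : <t,t> — does not combine with professor.
some : e — does not combine with professor.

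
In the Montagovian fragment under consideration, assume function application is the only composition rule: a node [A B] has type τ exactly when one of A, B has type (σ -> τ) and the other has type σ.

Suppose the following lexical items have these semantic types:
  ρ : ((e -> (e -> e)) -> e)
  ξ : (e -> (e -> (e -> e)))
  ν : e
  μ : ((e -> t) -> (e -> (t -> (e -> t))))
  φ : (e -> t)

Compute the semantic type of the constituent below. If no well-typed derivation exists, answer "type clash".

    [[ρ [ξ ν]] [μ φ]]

At [ξ ν], ξ : (e -> (e -> (e -> e))) takes ν : e, giving (e -> (e -> e)).
At [ρ [ξ ν]], ρ : ((e -> (e -> e)) -> e) takes [ξ ν] : (e -> (e -> e)), giving e.
At [μ φ], μ : ((e -> t) -> (e -> (t -> (e -> t)))) takes φ : (e -> t), giving (e -> (t -> (e -> t))).
At [[ρ [ξ ν]] [μ φ]], [μ φ] : (e -> (t -> (e -> t))) takes [ρ [ξ ν]] : e, giving (t -> (e -> t)).

(t -> (e -> t))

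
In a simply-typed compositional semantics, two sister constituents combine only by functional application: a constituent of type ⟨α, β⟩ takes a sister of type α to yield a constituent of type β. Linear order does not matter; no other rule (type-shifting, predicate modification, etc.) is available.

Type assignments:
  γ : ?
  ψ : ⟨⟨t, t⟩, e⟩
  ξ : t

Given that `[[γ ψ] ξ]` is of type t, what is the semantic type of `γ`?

⟨⟨⟨t, t⟩, e⟩, ⟨t, t⟩⟩

For [[γ ψ] ξ] to have type t with ξ of type t, [γ ψ] must be the function: [γ ψ] : ⟨t, t⟩.
For [γ ψ] to have type ⟨t, t⟩ with ψ of type ⟨⟨t, t⟩, e⟩, γ must be the function: γ : ⟨⟨⟨t, t⟩, e⟩, ⟨t, t⟩⟩.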